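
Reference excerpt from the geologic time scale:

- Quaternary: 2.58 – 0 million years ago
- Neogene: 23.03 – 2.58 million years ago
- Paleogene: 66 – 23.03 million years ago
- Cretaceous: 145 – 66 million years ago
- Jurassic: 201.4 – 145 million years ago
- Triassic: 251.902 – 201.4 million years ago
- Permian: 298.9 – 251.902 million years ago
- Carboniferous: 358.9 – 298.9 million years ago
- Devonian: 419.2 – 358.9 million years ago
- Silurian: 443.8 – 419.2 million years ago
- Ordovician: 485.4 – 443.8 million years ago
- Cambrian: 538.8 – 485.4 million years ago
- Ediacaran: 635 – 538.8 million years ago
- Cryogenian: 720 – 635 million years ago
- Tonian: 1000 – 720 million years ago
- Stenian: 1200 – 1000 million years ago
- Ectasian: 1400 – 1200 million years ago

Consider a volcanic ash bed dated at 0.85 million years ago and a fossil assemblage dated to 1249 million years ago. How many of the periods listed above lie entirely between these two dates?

1249 Ma sits inside the Ectasian (1400–1200) and 0.85 Ma inside the Quaternary (2.58–0); neither of those is wholly between the two dates.
The listed periods lying completely between them are Stenian, Tonian, Cryogenian, Ediacaran, Cambrian, Ordovician, Silurian, Devonian, Carboniferous, Permian, Triassic, Jurassic, Cretaceous, Paleogene, Neogene — 15 in all.

15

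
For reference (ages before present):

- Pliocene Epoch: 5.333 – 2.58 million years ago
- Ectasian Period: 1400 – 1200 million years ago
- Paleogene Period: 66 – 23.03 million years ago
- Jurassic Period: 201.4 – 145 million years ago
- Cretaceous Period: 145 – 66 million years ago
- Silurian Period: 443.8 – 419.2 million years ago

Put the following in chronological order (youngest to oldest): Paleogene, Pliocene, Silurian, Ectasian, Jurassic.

Read off each span (Ma): Paleogene 66–23.03; Pliocene 5.333–2.58; Silurian 443.8–419.2; Ectasian 1400–1200; Jurassic 201.4–145.
Larger Ma is older, so oldest→youngest is Ectasian, Silurian, Jurassic, Paleogene, Pliocene; reverse it for youngest→oldest.

Pliocene, then Paleogene, then Jurassic, then Silurian, then Ectasian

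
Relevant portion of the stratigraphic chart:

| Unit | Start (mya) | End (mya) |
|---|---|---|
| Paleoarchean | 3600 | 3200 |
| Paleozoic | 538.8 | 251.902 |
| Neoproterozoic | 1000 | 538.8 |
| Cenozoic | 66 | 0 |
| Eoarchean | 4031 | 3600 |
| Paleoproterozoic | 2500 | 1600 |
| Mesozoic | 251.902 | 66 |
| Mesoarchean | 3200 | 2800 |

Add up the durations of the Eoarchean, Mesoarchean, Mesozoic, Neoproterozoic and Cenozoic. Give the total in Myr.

Duration is start − end for each: (4031 − 3600) + (3200 − 2800) + (251.902 − 66) + (1000 − 538.8) + (66 − 0).
That is 431 + 400 + 185.902 + 461.2 + 66, which totals 1544.102 million years.

1544.102 million years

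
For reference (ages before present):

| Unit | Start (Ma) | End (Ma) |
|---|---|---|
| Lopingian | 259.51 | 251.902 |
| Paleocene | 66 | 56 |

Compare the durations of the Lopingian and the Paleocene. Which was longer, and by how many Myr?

Paleocene, by 2.392 million years

Lopingian: 259.51 − 251.902 = 7.608 Myr.
Paleocene: 66 − 56 = 10 Myr.
Difference: 10 − 7.608 = 2.392 Myr, so the Paleocene was longer.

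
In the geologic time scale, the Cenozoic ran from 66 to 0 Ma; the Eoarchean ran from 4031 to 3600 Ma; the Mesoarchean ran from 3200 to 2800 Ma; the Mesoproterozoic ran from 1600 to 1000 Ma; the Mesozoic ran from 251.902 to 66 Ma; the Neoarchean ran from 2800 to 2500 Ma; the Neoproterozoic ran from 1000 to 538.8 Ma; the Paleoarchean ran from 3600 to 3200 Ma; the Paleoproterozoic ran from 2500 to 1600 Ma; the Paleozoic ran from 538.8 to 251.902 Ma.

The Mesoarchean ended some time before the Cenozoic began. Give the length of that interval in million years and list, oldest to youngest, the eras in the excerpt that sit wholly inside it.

2734 million years; Neoarchean, Paleoproterozoic, Mesoproterozoic, Neoproterozoic, Paleozoic, Mesozoic

End of Mesoarchean = 2800 Ma; start of Cenozoic = 66 Ma.
Gap = 2800 − 66 = 2734 Myr.
Eras wholly inside 2800–66 Ma: Neoarchean (2800–2500), Paleoproterozoic (2500–1600), Mesoproterozoic (1600–1000), Neoproterozoic (1000–538.8), Paleozoic (538.8–251.902), Mesozoic (251.902–66).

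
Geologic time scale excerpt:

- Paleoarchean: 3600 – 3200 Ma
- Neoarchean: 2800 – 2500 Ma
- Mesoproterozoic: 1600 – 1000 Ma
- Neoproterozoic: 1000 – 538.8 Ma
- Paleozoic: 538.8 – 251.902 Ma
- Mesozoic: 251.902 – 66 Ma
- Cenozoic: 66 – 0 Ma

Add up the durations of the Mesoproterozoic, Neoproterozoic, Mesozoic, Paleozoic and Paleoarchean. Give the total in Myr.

Each duration: Mesoproterozoic = 600; Neoproterozoic = 461.2; Mesozoic = 185.902; Paleozoic = 286.898; Paleoarchean = 400.
Sum: 600 + 461.2 + 185.902 + 286.898 + 400 = 1934 Myr.

1934 million years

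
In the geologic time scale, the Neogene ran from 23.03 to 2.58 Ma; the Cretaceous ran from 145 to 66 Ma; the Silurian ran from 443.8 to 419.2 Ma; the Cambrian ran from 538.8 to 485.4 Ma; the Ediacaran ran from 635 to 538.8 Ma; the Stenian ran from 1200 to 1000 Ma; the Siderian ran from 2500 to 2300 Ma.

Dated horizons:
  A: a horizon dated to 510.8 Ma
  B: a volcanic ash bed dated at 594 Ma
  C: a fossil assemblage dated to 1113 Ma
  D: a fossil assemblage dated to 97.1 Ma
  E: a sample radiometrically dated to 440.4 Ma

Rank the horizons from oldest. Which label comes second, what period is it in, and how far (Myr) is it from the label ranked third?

B, in the Ediacaran; 83.2 million years to A

Larger Ma means older, so oldest first: C 1113 > B 594 > A 510.8 > E 440.4 > D 97.1.
Counting 2 along gives B (594 Ma); the excerpt puts that inside the Ediacaran, 635–538.8 Ma.
Next in line is A (510.8 Ma), and 594 − 510.8 = 83.2 Myr.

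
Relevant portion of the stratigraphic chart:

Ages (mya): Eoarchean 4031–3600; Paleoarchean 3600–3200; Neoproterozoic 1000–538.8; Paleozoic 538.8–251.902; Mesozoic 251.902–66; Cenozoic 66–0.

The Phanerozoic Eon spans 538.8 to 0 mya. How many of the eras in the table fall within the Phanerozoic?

Eras inside 538.8–0 Ma: Paleozoic, Mesozoic, Cenozoic — 3 in total.

3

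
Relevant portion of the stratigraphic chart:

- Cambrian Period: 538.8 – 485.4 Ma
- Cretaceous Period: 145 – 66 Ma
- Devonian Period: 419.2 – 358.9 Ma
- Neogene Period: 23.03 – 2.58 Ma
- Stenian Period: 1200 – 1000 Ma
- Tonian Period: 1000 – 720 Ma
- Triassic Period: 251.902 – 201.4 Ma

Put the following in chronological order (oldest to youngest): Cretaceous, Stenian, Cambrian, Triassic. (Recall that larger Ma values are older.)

Sorting by start age (descending Ma, since larger Ma = older): Stenian began 1200, Cambrian began 538.8, Triassic began 251.902, Cretaceous began 145.

Stenian → Cambrian → Triassic → Cretaceous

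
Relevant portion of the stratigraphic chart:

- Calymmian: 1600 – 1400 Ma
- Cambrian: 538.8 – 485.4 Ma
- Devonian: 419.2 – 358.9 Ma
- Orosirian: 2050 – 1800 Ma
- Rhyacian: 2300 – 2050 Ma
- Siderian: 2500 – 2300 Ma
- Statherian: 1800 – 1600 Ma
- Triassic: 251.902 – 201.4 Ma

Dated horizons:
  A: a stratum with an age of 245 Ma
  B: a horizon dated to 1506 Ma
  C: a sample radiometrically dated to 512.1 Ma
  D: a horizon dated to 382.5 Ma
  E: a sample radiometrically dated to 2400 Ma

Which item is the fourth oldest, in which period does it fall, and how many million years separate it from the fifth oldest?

D, in the Devonian; 137.5 million years to A

Sorted oldest-first by Ma: E (2400), B (1506), C (512.1), D (382.5), A (245).
The fourth oldest is D at 382.5 Ma, which lies in 419.2–358.9 Ma: the Devonian.
The fifth oldest is A at 245 Ma; separation = |382.5 − 245| = 137.5 Myr.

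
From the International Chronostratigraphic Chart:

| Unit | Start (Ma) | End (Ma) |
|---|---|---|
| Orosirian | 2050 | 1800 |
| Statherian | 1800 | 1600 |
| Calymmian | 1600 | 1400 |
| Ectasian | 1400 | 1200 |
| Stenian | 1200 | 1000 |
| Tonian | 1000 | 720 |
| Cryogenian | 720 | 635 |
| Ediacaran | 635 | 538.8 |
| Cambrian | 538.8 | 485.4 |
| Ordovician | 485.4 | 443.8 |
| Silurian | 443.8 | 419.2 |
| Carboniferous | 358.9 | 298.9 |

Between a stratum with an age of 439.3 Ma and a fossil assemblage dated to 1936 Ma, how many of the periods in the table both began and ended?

The older date is 1936 Ma and the younger is 439.3 Ma.
Periods with start < 1936 and end > 439.3 Ma: Statherian (1800–1600), Calymmian (1600–1400), Ectasian (1400–1200), Stenian (1200–1000), Tonian (1000–720), Cryogenian (720–635), Ediacaran (635–538.8), Cambrian (538.8–485.4), Ordovician (485.4–443.8).
That is 9 complete periods.

9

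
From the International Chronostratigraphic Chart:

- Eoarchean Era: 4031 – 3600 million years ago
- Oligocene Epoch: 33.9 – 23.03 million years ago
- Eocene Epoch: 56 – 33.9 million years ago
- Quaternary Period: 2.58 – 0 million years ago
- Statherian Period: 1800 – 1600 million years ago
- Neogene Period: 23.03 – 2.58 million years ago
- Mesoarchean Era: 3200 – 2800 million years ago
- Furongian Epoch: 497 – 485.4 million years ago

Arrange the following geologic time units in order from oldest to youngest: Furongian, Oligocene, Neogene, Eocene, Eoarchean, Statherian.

Read off each span (Ma): Furongian 497–485.4; Oligocene 33.9–23.03; Neogene 23.03–2.58; Eocene 56–33.9; Eoarchean 4031–3600; Statherian 1800–1600.
Larger Ma is older, so oldest→youngest is Eoarchean, Statherian, Furongian, Eocene, Oligocene, Neogene.

Eoarchean → Statherian → Furongian → Eocene → Oligocene → Neogene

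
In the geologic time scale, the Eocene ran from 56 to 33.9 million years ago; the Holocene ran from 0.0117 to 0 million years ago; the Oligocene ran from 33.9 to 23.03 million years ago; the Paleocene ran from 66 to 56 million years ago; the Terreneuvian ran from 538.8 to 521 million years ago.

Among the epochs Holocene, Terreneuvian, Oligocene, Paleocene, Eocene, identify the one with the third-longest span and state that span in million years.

Oligocene, 10.87 million years

Start − end for each: Holocene 0.0117 − 0 = 0.0117; Terreneuvian 538.8 − 521 = 17.8; Oligocene 33.9 − 23.03 = 10.87; Paleocene 66 − 56 = 10; Eocene 56 − 33.9 = 22.1.
Ranking these from longest: Eocene > Terreneuvian > Oligocene > Paleocene > Holocene.
Position 3 in that ranking is Oligocene, which lasted 10.87 Myr.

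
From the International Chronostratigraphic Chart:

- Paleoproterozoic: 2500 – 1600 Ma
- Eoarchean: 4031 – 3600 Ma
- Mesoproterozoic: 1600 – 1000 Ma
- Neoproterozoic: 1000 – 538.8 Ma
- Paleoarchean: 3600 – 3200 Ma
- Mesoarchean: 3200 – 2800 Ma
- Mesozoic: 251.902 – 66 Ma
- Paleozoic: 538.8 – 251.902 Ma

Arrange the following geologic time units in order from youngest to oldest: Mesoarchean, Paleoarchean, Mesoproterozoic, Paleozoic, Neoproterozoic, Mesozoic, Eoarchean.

Read off each span (Ma): Mesoarchean 3200–2800; Paleoarchean 3600–3200; Mesoproterozoic 1600–1000; Paleozoic 538.8–251.902; Neoproterozoic 1000–538.8; Mesozoic 251.902–66; Eoarchean 4031–3600.
Larger Ma is older, so oldest→youngest is Eoarchean, Paleoarchean, Mesoarchean, Mesoproterozoic, Neoproterozoic, Paleozoic, Mesozoic; reverse it for youngest→oldest.

Mesozoic, then Paleozoic, then Neoproterozoic, then Mesoproterozoic, then Mesoarchean, then Paleoarchean, then Eoarchean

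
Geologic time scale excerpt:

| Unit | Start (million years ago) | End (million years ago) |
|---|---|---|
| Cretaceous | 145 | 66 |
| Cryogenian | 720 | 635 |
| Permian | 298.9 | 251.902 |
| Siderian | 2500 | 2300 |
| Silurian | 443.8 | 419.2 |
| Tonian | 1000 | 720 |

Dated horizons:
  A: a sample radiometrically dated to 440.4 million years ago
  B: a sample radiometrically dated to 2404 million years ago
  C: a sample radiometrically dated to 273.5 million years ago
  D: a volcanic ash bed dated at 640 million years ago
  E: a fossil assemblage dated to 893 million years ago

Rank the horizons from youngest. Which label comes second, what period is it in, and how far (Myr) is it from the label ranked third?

A, in the Silurian; 199.6 million years to D

Smaller Ma means younger, so youngest first: C 273.5 < A 440.4 < D 640 < E 893 < B 2404.
Counting 2 along gives A (440.4 Ma); the excerpt puts that inside the Silurian, 443.8–419.2 Ma.
Next in line is D (640 Ma), and 640 − 440.4 = 199.6 Myr.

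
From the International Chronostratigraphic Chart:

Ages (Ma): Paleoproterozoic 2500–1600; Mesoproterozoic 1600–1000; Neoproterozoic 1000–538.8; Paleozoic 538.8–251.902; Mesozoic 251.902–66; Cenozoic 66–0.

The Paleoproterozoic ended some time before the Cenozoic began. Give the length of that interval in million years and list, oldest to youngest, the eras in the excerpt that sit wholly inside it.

1534 million years; Mesoproterozoic, Neoproterozoic, Paleozoic, Mesozoic

End of Paleoproterozoic = 1600 Ma; start of Cenozoic = 66 Ma.
Gap = 1600 − 66 = 1534 Myr.
Eras wholly inside 1600–66 Ma: Mesoproterozoic (1600–1000), Neoproterozoic (1000–538.8), Paleozoic (538.8–251.902), Mesozoic (251.902–66).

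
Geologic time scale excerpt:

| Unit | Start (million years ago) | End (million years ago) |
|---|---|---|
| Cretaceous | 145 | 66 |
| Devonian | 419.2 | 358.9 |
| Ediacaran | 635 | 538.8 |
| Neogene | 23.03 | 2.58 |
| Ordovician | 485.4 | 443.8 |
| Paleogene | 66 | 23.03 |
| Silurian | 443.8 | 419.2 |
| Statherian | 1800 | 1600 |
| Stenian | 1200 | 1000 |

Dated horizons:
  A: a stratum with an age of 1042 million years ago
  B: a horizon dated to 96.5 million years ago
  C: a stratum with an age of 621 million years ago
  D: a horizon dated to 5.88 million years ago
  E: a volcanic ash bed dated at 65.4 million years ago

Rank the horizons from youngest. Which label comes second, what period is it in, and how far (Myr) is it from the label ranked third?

Smaller Ma means younger, so youngest first: D 5.88 < E 65.4 < B 96.5 < C 621 < A 1042.
Counting 2 along gives E (65.4 Ma); the excerpt puts that inside the Paleogene, 66–23.03 Ma.
Next in line is B (96.5 Ma), and 96.5 − 65.4 = 31.1 Myr.

E, in the Paleogene; 31.1 million years to B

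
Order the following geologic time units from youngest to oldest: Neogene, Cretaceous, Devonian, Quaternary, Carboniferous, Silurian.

Group by era (each group listed oldest first) — Paleozoic: Silurian, Devonian, Carboniferous; Mesozoic: Cretaceous; Cenozoic: Neogene, Quaternary. The eras run Paleozoic → Mesozoic → Cenozoic. Concatenating the groups in that era order and then reversing gives youngest to oldest.

Quaternary, then Neogene, then Cretaceous, then Carboniferous, then Devonian, then Silurian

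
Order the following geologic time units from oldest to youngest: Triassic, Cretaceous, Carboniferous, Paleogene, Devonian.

Devonian, Carboniferous, Triassic, Cretaceous, Paleogene

Group by era (each group listed oldest first) — Paleozoic: Devonian, Carboniferous; Mesozoic: Triassic, Cretaceous; Cenozoic: Paleogene. The eras run Paleozoic → Mesozoic → Cenozoic. Concatenating the groups in that era order gives oldest to youngest directly.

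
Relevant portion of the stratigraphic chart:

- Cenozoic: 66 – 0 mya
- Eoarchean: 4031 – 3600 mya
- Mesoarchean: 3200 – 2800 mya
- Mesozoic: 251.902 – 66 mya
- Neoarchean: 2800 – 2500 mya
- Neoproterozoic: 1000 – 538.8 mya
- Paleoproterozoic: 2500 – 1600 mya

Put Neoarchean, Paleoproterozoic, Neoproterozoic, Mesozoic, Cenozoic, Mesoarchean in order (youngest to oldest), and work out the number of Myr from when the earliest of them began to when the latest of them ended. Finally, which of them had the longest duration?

Cenozoic → Mesozoic → Neoproterozoic → Paleoproterozoic → Neoarchean → Mesoarchean; total span 3200 Myr; longest is Paleoproterozoic

From the excerpt: Neoarchean 2800–2500; Paleoproterozoic 2500–1600; Neoproterozoic 1000–538.8; Mesozoic 251.902–66; Cenozoic 66–0; Mesoarchean 3200–2800 (Ma).
Larger Ma is earlier, so the oldest is Mesoarchean and the youngest is Cenozoic; youngest to oldest: Cenozoic, Mesozoic, Neoproterozoic, Paleoproterozoic, Neoarchean, Mesoarchean.
Oldest start 3200 minus youngest end 0 gives 3200 Myr overall.
Individual lengths (start − end): Neoarchean 300; Cenozoic 66; Mesozoic 185.902; Neoproterozoic 461.2; Mesoarchean 400; Paleoproterozoic 900. The largest is Paleoproterozoic at 900 Myr.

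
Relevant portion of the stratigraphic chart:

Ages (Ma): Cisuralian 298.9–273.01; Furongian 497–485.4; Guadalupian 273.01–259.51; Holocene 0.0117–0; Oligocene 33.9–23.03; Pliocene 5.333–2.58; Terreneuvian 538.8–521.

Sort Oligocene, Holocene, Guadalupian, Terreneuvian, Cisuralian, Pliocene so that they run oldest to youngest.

Terreneuvian → Cisuralian → Guadalupian → Oligocene → Pliocene → Holocene

Sorting by start age (descending Ma, since larger Ma = older): Terreneuvian began 538.8, Cisuralian began 298.9, Guadalupian began 273.01, Oligocene began 33.9, Pliocene began 5.333, Holocene began 0.0117.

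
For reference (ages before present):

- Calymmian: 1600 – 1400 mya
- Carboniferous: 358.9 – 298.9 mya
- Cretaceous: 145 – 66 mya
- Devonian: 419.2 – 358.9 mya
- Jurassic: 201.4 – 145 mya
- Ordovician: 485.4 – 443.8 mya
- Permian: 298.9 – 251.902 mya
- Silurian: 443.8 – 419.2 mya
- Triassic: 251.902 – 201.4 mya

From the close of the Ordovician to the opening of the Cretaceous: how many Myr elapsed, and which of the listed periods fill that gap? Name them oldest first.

298.8 million years; Silurian, Devonian, Carboniferous, Permian, Triassic, Jurassic

End of Ordovician = 443.8 Ma; start of Cretaceous = 145 Ma.
Gap = 443.8 − 145 = 298.8 Myr.
Periods wholly inside 443.8–145 Ma: Silurian (443.8–419.2), Devonian (419.2–358.9), Carboniferous (358.9–298.9), Permian (298.9–251.902), Triassic (251.902–201.4), Jurassic (201.4–145).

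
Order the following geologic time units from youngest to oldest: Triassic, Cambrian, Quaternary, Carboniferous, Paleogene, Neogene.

Group by era (each group listed oldest first) — Paleozoic: Cambrian, Carboniferous; Mesozoic: Triassic; Cenozoic: Paleogene, Neogene, Quaternary. The eras run Paleozoic → Mesozoic → Cenozoic. Concatenating the groups in that era order and then reversing gives youngest to oldest.

Quaternary, then Neogene, then Paleogene, then Triassic, then Carboniferous, then Cambrian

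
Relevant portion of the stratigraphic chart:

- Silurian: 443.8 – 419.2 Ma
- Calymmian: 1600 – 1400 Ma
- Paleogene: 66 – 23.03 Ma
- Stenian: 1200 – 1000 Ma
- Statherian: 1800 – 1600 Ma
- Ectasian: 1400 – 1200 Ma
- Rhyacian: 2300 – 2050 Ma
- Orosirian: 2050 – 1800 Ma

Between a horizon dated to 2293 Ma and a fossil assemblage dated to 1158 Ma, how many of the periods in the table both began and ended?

The older date is 2293 Ma and the younger is 1158 Ma.
Periods with start < 2293 and end > 1158 Ma: Orosirian (2050–1800), Statherian (1800–1600), Calymmian (1600–1400), Ectasian (1400–1200).
That is 4 complete periods.

4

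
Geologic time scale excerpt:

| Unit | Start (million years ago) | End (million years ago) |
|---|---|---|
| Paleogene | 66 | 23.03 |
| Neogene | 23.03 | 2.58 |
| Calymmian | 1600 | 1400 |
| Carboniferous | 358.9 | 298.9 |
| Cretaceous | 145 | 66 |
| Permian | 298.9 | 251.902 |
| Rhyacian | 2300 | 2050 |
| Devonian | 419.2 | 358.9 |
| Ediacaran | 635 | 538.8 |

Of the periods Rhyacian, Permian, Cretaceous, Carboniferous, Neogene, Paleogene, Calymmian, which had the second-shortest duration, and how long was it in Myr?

Paleogene, 42.97 million years

Start − end for each: Rhyacian 2300 − 2050 = 250; Permian 298.9 − 251.902 = 46.998; Cretaceous 145 − 66 = 79; Carboniferous 358.9 − 298.9 = 60; Neogene 23.03 − 2.58 = 20.45; Paleogene 66 − 23.03 = 42.97; Calymmian 1600 − 1400 = 200.
Ranking these from shortest: Neogene < Paleogene < Permian < Carboniferous < Cretaceous < Calymmian < Rhyacian.
Position 2 in that ranking is Paleogene, which lasted 42.97 Myr.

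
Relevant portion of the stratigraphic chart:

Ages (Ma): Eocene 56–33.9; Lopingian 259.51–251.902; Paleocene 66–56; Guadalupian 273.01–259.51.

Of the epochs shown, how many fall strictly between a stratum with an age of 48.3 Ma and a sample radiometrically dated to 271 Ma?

The older date is 271 Ma and the younger is 48.3 Ma.
Epochs with start < 271 and end > 48.3 Ma: Lopingian (259.51–251.902), Paleocene (66–56).
That is 2 complete epochs.

2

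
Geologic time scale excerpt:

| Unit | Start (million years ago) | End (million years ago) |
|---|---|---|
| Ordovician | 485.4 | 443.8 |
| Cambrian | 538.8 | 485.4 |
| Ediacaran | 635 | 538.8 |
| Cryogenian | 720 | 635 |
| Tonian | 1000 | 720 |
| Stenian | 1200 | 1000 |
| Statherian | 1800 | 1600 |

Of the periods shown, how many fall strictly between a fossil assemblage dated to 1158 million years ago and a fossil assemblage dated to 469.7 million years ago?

1158 Ma sits inside the Stenian (1200–1000) and 469.7 Ma inside the Ordovician (485.4–443.8); neither of those is wholly between the two dates.
The listed periods lying completely between them are Tonian, Cryogenian, Ediacaran, Cambrian — 4 in all.

4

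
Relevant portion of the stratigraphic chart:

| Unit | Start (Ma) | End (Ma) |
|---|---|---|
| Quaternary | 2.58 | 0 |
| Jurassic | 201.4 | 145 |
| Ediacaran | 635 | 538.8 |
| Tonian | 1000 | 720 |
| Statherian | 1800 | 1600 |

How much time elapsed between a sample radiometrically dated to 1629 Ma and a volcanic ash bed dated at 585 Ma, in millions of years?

1044 million years

1629 − 585 = 1044 million years.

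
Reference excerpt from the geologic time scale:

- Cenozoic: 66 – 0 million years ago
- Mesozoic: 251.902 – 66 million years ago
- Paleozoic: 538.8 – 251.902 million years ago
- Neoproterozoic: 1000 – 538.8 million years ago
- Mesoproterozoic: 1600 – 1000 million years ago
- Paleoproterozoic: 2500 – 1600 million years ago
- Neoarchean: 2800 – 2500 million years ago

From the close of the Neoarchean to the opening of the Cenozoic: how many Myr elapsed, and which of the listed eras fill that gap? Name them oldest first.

The Neoarchean closes at 2500 Ma and the Cenozoic opens at 66 Ma, so the interval is 2500 − 66 = 2434 Myr.
An era fits inside if it starts at or after 2500 Ma and ends at or before 66 Ma; oldest first that gives Paleoproterozoic, Mesoproterozoic, Neoproterozoic, Paleozoic, Mesozoic.

2434 million years; Paleoproterozoic, Mesoproterozoic, Neoproterozoic, Paleozoic, Mesozoic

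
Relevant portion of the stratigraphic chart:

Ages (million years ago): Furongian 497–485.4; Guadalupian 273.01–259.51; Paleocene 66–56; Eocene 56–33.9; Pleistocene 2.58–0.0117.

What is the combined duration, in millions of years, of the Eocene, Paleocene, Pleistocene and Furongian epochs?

46.2683 million years

Duration is start − end for each: (56 − 33.9) + (66 − 56) + (2.58 − 0.0117) + (497 − 485.4).
That is 22.1 + 10 + 2.5683 + 11.6, which totals 46.2683 million years.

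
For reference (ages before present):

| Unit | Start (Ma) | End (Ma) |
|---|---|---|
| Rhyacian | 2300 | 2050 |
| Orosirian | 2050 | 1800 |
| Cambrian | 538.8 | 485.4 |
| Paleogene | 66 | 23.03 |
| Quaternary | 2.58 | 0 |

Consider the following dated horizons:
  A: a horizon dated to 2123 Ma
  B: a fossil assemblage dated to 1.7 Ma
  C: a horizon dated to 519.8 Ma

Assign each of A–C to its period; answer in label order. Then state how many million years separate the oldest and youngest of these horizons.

A — Rhyacian; B — Quaternary; C — Cambrian; span 2121.3 million years

Match each age against the start–end ranges in the excerpt: A = 2123 Ma → Rhyacian (2300–2050); B = 1.7 Ma → Quaternary (2.58–0); C = 519.8 Ma → Cambrian (538.8–485.4).
The largest age is 2123 Ma and the smallest is 1.7 Ma; their difference is 2121.3 Myr.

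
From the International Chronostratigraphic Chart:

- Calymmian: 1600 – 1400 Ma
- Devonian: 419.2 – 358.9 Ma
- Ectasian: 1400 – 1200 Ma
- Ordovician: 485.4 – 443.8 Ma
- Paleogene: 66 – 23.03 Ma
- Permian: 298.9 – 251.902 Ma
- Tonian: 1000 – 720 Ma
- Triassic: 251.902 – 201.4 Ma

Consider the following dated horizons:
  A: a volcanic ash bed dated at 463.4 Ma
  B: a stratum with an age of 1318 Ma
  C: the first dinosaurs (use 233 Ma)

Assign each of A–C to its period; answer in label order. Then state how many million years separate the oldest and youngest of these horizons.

Match each age against the start–end ranges in the excerpt: A = 463.4 Ma → Ordovician (485.4–443.8); B = 1318 Ma → Ectasian (1400–1200); C = 233 Ma → Triassic (251.902–201.4).
The largest age is 1318 Ma and the smallest is 233 Ma; their difference is 1085 Myr.

A — Ordovician; B — Ectasian; C — Triassic; span 1085 million years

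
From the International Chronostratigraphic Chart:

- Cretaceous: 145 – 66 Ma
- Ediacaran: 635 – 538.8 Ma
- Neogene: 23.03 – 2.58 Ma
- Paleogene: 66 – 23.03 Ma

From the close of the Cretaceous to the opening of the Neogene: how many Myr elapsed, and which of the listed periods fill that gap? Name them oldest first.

End of Cretaceous = 66 Ma; start of Neogene = 23.03 Ma.
Gap = 66 − 23.03 = 42.97 Myr.
Periods wholly inside 66–23.03 Ma: Paleogene (66–23.03).

42.97 million years; Paleogene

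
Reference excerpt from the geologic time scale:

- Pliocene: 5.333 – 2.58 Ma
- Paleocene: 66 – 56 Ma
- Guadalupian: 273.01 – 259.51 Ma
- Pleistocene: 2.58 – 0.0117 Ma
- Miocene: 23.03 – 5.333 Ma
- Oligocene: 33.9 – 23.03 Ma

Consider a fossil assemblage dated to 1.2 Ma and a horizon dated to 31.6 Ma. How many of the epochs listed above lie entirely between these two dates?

2

The older date is 31.6 Ma and the younger is 1.2 Ma.
Epochs with start < 31.6 and end > 1.2 Ma: Miocene (23.03–5.333), Pliocene (5.333–2.58).
That is 2 complete epochs.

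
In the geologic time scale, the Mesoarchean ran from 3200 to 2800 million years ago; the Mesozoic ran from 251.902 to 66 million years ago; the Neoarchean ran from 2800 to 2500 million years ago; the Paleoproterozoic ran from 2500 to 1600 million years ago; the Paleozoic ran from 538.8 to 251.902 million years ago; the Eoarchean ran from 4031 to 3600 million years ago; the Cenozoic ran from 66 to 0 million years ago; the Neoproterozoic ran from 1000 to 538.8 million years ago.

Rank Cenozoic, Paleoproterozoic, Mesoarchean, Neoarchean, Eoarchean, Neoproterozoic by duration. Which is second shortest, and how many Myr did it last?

Durations: Cenozoic 66; Paleoproterozoic 900; Mesoarchean 400; Neoarchean 300; Eoarchean 431; Neoproterozoic 461.2 Myr.
Sorted shortest-first: Cenozoic (66), Neoarchean (300), Mesoarchean (400), Eoarchean (431), Neoproterozoic (461.2), Paleoproterozoic (900).
The second shortest is Neoarchean at 300 Myr.

Neoarchean, 300 million years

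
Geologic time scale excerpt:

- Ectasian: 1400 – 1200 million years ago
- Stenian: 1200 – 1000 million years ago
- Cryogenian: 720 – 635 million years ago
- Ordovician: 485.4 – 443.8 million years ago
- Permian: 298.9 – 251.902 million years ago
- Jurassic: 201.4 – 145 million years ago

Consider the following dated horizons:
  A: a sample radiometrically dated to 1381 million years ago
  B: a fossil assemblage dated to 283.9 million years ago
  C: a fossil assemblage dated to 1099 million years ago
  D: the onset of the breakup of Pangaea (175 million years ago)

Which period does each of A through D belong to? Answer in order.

A — Ectasian; B — Permian; C — Stenian; D — Jurassic

Match each age against the start–end ranges in the excerpt: A = 1381 Ma → Ectasian (1400–1200); B = 283.9 Ma → Permian (298.9–251.902); C = 1099 Ma → Stenian (1200–1000); D = 175 Ma → Jurassic (201.4–145).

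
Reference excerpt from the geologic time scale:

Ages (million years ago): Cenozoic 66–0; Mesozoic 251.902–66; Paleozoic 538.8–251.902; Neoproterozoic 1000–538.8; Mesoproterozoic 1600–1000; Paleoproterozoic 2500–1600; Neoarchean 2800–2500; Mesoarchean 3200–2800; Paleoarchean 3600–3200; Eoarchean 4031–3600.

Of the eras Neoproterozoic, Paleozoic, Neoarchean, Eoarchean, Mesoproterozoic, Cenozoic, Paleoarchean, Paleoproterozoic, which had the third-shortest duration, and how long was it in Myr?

Neoarchean, 300 million years

Durations: Neoproterozoic 461.2; Paleozoic 286.898; Neoarchean 300; Eoarchean 431; Mesoproterozoic 600; Cenozoic 66; Paleoarchean 400; Paleoproterozoic 900 Myr.
Sorted shortest-first: Cenozoic (66), Paleozoic (286.898), Neoarchean (300), Paleoarchean (400), Eoarchean (431), Neoproterozoic (461.2), Mesoproterozoic (600), Paleoproterozoic (900).
The third shortest is Neoarchean at 300 Myr.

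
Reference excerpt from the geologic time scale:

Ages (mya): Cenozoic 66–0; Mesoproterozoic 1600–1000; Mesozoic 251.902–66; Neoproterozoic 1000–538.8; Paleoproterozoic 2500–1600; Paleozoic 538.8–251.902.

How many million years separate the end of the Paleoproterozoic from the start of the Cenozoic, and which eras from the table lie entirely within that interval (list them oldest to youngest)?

End of Paleoproterozoic = 1600 Ma; start of Cenozoic = 66 Ma.
Gap = 1600 − 66 = 1534 Myr.
Eras wholly inside 1600–66 Ma: Mesoproterozoic (1600–1000), Neoproterozoic (1000–538.8), Paleozoic (538.8–251.902), Mesozoic (251.902–66).

1534 million years; Mesoproterozoic, Neoproterozoic, Paleozoic, Mesozoic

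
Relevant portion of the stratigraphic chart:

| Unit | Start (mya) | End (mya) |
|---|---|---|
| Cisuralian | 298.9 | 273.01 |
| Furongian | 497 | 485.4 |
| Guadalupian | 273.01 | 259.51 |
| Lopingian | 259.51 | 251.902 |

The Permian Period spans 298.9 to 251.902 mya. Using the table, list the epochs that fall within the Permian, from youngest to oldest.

Lopingian, Guadalupian, Cisuralian

Epochs with both bounds inside 298.9–251.902 Ma: Lopingian (259.51–251.902), Guadalupian (273.01–259.51), Cisuralian (298.9–273.01).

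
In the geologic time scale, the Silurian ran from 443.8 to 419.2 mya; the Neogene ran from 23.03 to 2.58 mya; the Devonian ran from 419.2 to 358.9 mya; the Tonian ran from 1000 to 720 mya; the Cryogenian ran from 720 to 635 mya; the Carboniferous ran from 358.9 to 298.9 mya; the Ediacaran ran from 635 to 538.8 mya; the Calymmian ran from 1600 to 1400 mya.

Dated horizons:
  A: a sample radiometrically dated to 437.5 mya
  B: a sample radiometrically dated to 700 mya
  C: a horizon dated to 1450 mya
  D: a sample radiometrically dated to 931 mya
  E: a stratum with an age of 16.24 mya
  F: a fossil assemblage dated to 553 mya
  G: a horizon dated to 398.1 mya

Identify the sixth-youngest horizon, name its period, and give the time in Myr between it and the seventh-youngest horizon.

Sorted youngest-first by Ma: E (16.24), G (398.1), A (437.5), F (553), B (700), D (931), C (1450).
The sixth youngest is D at 931 Ma, which lies in 1000–720 Ma: the Tonian.
The seventh youngest is C at 1450 Ma; separation = |931 − 1450| = 519 Myr.

D, in the Tonian; 519 million years to C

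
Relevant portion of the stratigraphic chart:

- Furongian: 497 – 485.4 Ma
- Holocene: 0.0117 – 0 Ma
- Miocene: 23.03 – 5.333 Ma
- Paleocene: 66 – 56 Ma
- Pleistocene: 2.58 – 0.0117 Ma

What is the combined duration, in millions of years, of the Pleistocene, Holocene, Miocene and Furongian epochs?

31.877 million years

Each duration: Pleistocene = 2.5683; Holocene = 0.0117; Miocene = 17.697; Furongian = 11.6.
Sum: 2.5683 + 0.0117 + 17.697 + 11.6 = 31.877 Myr.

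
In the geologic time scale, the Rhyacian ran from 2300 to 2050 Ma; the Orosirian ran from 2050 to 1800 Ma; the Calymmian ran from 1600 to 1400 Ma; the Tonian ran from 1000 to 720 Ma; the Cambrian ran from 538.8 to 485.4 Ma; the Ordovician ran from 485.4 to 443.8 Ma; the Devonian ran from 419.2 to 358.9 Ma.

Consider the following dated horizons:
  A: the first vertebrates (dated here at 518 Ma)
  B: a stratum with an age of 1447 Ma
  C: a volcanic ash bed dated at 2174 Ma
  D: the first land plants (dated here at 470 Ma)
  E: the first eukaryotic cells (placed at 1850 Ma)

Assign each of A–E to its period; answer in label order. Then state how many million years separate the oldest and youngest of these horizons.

A — Cambrian; B — Calymmian; C — Rhyacian; D — Ordovician; E — Orosirian; span 1704 million years

Match each age against the start–end ranges in the excerpt: A = 518 Ma → Cambrian (538.8–485.4); B = 1447 Ma → Calymmian (1600–1400); C = 2174 Ma → Rhyacian (2300–2050); D = 470 Ma → Ordovician (485.4–443.8); E = 1850 Ma → Orosirian (2050–1800).
The largest age is 2174 Ma and the smallest is 470 Ma; their difference is 1704 Myr.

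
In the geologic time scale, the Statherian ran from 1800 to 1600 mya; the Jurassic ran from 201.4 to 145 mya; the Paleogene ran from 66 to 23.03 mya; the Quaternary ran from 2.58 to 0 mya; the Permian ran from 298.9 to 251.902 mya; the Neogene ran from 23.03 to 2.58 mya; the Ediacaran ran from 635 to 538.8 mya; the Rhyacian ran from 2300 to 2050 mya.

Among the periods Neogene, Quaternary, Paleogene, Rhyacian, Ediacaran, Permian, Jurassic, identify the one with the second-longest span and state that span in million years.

Start − end for each: Neogene 23.03 − 2.58 = 20.45; Quaternary 2.58 − 0 = 2.58; Paleogene 66 − 23.03 = 42.97; Rhyacian 2300 − 2050 = 250; Ediacaran 635 − 538.8 = 96.2; Permian 298.9 − 251.902 = 46.998; Jurassic 201.4 − 145 = 56.4.
Ranking these from longest: Rhyacian > Ediacaran > Jurassic > Permian > Paleogene > Neogene > Quaternary.
Position 2 in that ranking is Ediacaran, which lasted 96.2 Myr.

Ediacaran, 96.2 million years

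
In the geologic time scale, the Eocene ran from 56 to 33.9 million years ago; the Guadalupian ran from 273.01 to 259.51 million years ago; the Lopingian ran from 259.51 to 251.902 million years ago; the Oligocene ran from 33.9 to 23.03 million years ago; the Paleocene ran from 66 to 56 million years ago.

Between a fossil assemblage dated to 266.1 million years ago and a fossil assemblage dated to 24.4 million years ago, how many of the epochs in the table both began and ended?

266.1 Ma sits inside the Guadalupian (273.01–259.51) and 24.4 Ma inside the Oligocene (33.9–23.03); neither of those is wholly between the two dates.
The listed epochs lying completely between them are Lopingian, Paleocene, Eocene — 3 in all.

3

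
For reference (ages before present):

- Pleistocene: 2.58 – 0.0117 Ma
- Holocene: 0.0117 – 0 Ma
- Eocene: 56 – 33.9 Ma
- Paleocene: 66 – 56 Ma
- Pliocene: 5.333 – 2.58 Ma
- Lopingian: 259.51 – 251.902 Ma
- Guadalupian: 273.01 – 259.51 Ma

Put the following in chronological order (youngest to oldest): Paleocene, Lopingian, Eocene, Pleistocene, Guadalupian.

Pleistocene, Eocene, Paleocene, Lopingian, Guadalupian

The oldest of these is Guadalupian (starts 273.01 Ma) and the youngest is Pleistocene (ends 0.0117 Ma).
In between, by decreasing start age: Lopingian (259.51), Paleocene (66), Eocene (56).
Listing youngest first means reversing that sequence.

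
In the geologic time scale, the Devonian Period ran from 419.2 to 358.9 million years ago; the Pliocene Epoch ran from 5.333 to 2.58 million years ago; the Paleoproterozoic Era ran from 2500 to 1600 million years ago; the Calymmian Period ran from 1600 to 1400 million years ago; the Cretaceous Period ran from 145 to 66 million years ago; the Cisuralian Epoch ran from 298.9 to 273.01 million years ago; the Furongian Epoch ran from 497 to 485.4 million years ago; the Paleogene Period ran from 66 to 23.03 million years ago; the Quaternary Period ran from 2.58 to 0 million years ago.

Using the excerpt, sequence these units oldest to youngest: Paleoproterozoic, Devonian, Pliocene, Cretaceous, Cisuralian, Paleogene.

Paleoproterozoic, Devonian, Cisuralian, Cretaceous, Paleogene, Pliocene

Sorting by start age (descending Ma, since larger Ma = older): Paleoproterozoic start 2500, Devonian start 419.2, Cisuralian start 298.9, Cretaceous start 145, Paleogene start 66, Pliocene start 5.333.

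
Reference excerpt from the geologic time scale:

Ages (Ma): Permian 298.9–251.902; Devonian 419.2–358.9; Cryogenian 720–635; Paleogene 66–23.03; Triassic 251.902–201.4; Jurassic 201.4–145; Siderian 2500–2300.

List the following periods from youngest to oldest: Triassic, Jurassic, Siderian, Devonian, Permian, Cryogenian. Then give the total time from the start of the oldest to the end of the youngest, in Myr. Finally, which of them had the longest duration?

From the excerpt: Triassic 251.902–201.4; Jurassic 201.4–145; Siderian 2500–2300; Devonian 419.2–358.9; Permian 298.9–251.902; Cryogenian 720–635 (Ma).
Larger Ma is earlier, so the oldest is Siderian and the youngest is Jurassic; youngest to oldest: Jurassic, Triassic, Permian, Devonian, Cryogenian, Siderian.
Oldest start 2500 minus youngest end 145 gives 2355 Myr overall.
Individual lengths (start − end): Cryogenian 85; Permian 46.998; Devonian 60.3; Triassic 50.502; Jurassic 56.4; Siderian 200. The largest is Siderian at 200 Myr.

Jurassic → Triassic → Permian → Devonian → Cryogenian → Siderian; total span 2355 Myr; longest is Siderian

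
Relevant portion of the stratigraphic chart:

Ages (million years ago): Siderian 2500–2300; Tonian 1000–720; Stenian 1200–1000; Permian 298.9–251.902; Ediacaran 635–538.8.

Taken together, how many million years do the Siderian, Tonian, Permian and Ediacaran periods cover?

623.198 million years

Duration is start − end for each: (2500 − 2300) + (1000 − 720) + (298.9 − 251.902) + (635 − 538.8).
That is 200 + 280 + 46.998 + 96.2, which totals 623.198 million years.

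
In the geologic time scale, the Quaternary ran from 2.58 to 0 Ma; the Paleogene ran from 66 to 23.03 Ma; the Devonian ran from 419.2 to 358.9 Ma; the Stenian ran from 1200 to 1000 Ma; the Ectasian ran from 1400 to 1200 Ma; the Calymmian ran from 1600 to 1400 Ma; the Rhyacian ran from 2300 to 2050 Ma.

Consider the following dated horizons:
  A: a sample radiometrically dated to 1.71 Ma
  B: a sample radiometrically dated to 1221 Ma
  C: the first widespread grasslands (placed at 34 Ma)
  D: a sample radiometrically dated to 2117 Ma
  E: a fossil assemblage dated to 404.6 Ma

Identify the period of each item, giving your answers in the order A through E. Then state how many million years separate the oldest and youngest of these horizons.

A: 1.71 Ma lies in 2.58–0 Ma, so Quaternary.
B: 1221 Ma lies in 1400–1200 Ma, so Ectasian.
C: 34 Ma lies in 66–23.03 Ma, so Paleogene.
D: 2117 Ma lies in 2300–2050 Ma, so Rhyacian.
E: 404.6 Ma lies in 419.2–358.9 Ma, so Devonian.
Oldest = 2117 Ma, youngest = 1.71 Ma → span 2115.29 Myr.

A — Quaternary; B — Ectasian; C — Paleogene; D — Rhyacian; E — Devonian; span 2115.29 million years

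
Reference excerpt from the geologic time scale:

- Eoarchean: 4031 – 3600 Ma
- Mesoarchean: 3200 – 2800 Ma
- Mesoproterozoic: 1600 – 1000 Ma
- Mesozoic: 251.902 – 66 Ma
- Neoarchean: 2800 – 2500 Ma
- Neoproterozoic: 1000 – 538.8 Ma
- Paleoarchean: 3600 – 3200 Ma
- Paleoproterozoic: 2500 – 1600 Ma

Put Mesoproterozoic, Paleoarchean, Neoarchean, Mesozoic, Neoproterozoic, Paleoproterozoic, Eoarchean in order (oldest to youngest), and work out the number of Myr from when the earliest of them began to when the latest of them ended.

Eoarchean, Paleoarchean, Neoarchean, Paleoproterozoic, Mesoproterozoic, Neoproterozoic, Mesozoic; total span 3965 Myr

From the excerpt: Mesoproterozoic 1600–1000; Paleoarchean 3600–3200; Neoarchean 2800–2500; Mesozoic 251.902–66; Neoproterozoic 1000–538.8; Paleoproterozoic 2500–1600; Eoarchean 4031–3600 (Ma).
Larger Ma is earlier, so the oldest is Eoarchean and the youngest is Mesozoic; oldest to youngest: Eoarchean, Paleoarchean, Neoarchean, Paleoproterozoic, Mesoproterozoic, Neoproterozoic, Mesozoic.
Oldest start 4031 minus youngest end 66 gives 3965 Myr overall.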